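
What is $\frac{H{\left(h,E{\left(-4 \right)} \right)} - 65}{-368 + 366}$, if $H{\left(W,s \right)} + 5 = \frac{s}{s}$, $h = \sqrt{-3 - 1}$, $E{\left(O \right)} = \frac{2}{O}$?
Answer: $\frac{69}{2} \approx 34.5$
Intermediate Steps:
$h = 2 i$ ($h = \sqrt{-4} = 2 i \approx 2.0 i$)
$H{\left(W,s \right)} = -4$ ($H{\left(W,s \right)} = -5 + \frac{s}{s} = -5 + 1 = -4$)
$\frac{H{\left(h,E{\left(-4 \right)} \right)} - 65}{-368 + 366} = \frac{-4 - 65}{-368 + 366} = - \frac{69}{-2} = \left(-69\right) \left(- \frac{1}{2}\right) = \frac{69}{2}$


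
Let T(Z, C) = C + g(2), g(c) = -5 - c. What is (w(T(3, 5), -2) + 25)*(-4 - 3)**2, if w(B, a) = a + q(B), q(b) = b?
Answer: 1029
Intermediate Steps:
T(Z, C) = -7 + C (T(Z, C) = C + (-5 - 1*2) = C + (-5 - 2) = C - 7 = -7 + C)
w(B, a) = B + a (w(B, a) = a + B = B + a)
(w(T(3, 5), -2) + 25)*(-4 - 3)**2 = (((-7 + 5) - 2) + 25)*(-4 - 3)**2 = ((-2 - 2) + 25)*(-7)**2 = (-4 + 25)*49 = 21*49 = 1029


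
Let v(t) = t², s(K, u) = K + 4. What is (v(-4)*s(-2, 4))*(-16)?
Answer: -512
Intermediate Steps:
s(K, u) = 4 + K
(v(-4)*s(-2, 4))*(-16) = ((-4)²*(4 - 2))*(-16) = (16*2)*(-16) = 32*(-16) = -512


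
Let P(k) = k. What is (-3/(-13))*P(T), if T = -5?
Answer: -15/13 ≈ -1.1538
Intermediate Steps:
(-3/(-13))*P(T) = -3/(-13)*(-5) = -3*(-1/13)*(-5) = (3/13)*(-5) = -15/13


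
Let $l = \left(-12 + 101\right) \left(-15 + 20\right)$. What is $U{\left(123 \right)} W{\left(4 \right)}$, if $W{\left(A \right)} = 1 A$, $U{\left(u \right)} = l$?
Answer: $1780$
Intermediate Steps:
$l = 445$ ($l = 89 \cdot 5 = 445$)
$U{\left(u \right)} = 445$
$W{\left(A \right)} = A$
$U{\left(123 \right)} W{\left(4 \right)} = 445 \cdot 4 = 1780$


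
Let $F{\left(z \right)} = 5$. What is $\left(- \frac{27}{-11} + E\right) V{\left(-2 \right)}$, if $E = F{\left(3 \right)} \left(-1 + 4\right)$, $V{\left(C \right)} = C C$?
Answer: $\frac{768}{11} \approx 69.818$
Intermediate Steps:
$V{\left(C \right)} = C^{2}$
$E = 15$ ($E = 5 \left(-1 + 4\right) = 5 \cdot 3 = 15$)
$\left(- \frac{27}{-11} + E\right) V{\left(-2 \right)} = \left(- \frac{27}{-11} + 15\right) \left(-2\right)^{2} = \left(\left(-27\right) \left(- \frac{1}{11}\right) + 15\right) 4 = \left(\frac{27}{11} + 15\right) 4 = \frac{192}{11} \cdot 4 = \frac{768}{11}$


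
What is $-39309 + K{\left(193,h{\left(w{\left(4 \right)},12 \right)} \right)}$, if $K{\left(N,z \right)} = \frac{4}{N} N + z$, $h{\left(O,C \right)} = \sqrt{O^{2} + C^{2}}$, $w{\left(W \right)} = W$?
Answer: $-39305 + 4 \sqrt{10} \approx -39292.0$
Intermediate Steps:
$h{\left(O,C \right)} = \sqrt{C^{2} + O^{2}}$
$K{\left(N,z \right)} = 4 + z$
$-39309 + K{\left(193,h{\left(w{\left(4 \right)},12 \right)} \right)} = -39309 + \left(4 + \sqrt{12^{2} + 4^{2}}\right) = -39309 + \left(4 + \sqrt{144 + 16}\right) = -39309 + \left(4 + \sqrt{160}\right) = -39309 + \left(4 + 4 \sqrt{10}\right) = -39305 + 4 \sqrt{10}$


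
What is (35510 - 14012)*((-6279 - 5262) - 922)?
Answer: -267929574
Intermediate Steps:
(35510 - 14012)*((-6279 - 5262) - 922) = 21498*(-11541 - 922) = 21498*(-12463) = -267929574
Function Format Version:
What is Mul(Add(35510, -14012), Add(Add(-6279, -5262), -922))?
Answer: -267929574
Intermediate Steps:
Mul(Add(35510, -14012), Add(Add(-6279, -5262), -922)) = Mul(21498, Add(-11541, -922)) = Mul(21498, -12463) = -267929574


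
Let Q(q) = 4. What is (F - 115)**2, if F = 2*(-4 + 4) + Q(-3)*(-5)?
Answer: 18225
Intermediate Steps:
F = -20 (F = 2*(-4 + 4) + 4*(-5) = 2*0 - 20 = 0 - 20 = -20)
(F - 115)**2 = (-20 - 115)**2 = (-135)**2 = 18225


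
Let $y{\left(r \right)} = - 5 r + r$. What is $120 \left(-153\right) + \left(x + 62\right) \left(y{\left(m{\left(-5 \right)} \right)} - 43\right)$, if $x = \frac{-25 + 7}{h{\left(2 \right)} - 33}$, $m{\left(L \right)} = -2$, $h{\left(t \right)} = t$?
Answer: $- \frac{637060}{31} \approx -20550.0$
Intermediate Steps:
$y{\left(r \right)} = - 4 r$
$x = \frac{18}{31}$ ($x = \frac{-25 + 7}{2 - 33} = - \frac{18}{-31} = \left(-18\right) \left(- \frac{1}{31}\right) = \frac{18}{31} \approx 0.58065$)
$120 \left(-153\right) + \left(x + 62\right) \left(y{\left(m{\left(-5 \right)} \right)} - 43\right) = 120 \left(-153\right) + \left(\frac{18}{31} + 62\right) \left(\left(-4\right) \left(-2\right) - 43\right) = -18360 + \frac{1940 \left(8 - 43\right)}{31} = -18360 + \frac{1940}{31} \left(-35\right) = -18360 - \frac{67900}{31} = - \frac{637060}{31}$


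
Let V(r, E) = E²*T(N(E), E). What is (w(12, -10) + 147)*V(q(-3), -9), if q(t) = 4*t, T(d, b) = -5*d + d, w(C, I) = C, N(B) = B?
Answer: 463644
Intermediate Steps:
T(d, b) = -4*d
V(r, E) = -4*E³ (V(r, E) = E²*(-4*E) = -4*E³)
(w(12, -10) + 147)*V(q(-3), -9) = (12 + 147)*(-4*(-9)³) = 159*(-4*(-729)) = 159*2916 = 463644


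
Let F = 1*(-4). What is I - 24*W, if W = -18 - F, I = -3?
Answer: 333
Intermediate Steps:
F = -4
W = -14 (W = -18 - 1*(-4) = -18 + 4 = -14)
I - 24*W = -3 - 24*(-14) = -3 + 336 = 333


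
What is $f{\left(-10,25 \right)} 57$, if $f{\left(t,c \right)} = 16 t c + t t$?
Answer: $-222300$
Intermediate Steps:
$f{\left(t,c \right)} = t^{2} + 16 c t$ ($f{\left(t,c \right)} = 16 c t + t^{2} = t^{2} + 16 c t$)
$f{\left(-10,25 \right)} 57 = - 10 \left(-10 + 16 \cdot 25\right) 57 = - 10 \left(-10 + 400\right) 57 = \left(-10\right) 390 \cdot 57 = \left(-3900\right) 57 = -222300$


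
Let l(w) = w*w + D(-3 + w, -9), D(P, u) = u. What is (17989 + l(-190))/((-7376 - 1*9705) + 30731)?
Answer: 416/105 ≈ 3.9619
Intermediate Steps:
l(w) = -9 + w**2 (l(w) = w*w - 9 = w**2 - 9 = -9 + w**2)
(17989 + l(-190))/((-7376 - 1*9705) + 30731) = (17989 + (-9 + (-190)**2))/((-7376 - 1*9705) + 30731) = (17989 + (-9 + 36100))/((-7376 - 9705) + 30731) = (17989 + 36091)/(-17081 + 30731) = 54080/13650 = 54080*(1/13650) = 416/105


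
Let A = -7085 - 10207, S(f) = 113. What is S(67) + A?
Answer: -17179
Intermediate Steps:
A = -17292
S(67) + A = 113 - 17292 = -17179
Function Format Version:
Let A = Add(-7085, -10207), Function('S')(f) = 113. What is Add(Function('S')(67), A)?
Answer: -17179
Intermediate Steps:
A = -17292
Add(Function('S')(67), A) = Add(113, -17292) = -17179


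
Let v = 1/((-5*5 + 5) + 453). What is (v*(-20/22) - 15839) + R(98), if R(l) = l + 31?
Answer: -74826740/4763 ≈ -15710.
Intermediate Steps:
v = 1/433 (v = 1/((-25 + 5) + 453) = 1/(-20 + 453) = 1/433 ≈ 0.0023095)
R(l) = 31 + l
(v*(-20/22) - 15839) + R(98) = ((-20/22)/433 - 15839) + (31 + 98) = ((-20*1/22)/433 - 15839) + 129 = ((1/433)*(-10/11) - 15839) + 129 = (-10/4763 - 15839) + 129 = -75441167/4763 + 129 = -74826740/4763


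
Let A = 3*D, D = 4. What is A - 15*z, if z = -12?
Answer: 192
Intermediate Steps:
A = 12 (A = 3*4 = 12)
A - 15*z = 12 - 15*(-12) = 12 + 180 = 192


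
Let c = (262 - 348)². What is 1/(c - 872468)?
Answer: -1/865072 ≈ -1.1560e-6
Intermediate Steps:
c = 7396 (c = (-86)² = 7396)
1/(c - 872468) = 1/(7396 - 872468) = 1/(-865072) = -1/865072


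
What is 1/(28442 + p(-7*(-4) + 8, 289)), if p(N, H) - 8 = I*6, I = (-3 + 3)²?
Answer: 1/28450 ≈ 3.5149e-5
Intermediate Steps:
I = 0 (I = 0² = 0)
p(N, H) = 8 (p(N, H) = 8 + 0*6 = 8 + 0 = 8)
1/(28442 + p(-7*(-4) + 8, 289)) = 1/(28442 + 8) = 1/28450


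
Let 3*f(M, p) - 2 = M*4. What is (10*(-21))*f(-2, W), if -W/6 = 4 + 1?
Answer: 420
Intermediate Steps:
W = -30 (W = -6*(4 + 1) = -6*5 = -30)
f(M, p) = ⅔ + 4*M/3 (f(M, p) = ⅔ + (M*4)/3 = ⅔ + (4*M)/3 = ⅔ + 4*M/3)
(10*(-21))*f(-2, W) = (10*(-21))*(⅔ + (4/3)*(-2)) = -210*(⅔ - 8/3) = -210*(-2) = 420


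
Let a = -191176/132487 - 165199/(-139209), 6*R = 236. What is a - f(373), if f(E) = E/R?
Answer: -21195895918955/2176319168394 ≈ -9.7393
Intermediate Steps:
R = 118/3 (R = (1/6)*236 = 118/3 ≈ 39.333)
f(E) = 3*E/118 (f(E) = E/(118/3) = E*(3/118) = 3*E/118)
a = -4726699871/18443382783 (a = -191176*1/132487 - 165199*(-1/139209) = -191176/132487 + 165199/139209 = -4726699871/18443382783 ≈ -0.25628)
a - f(373) = -4726699871/18443382783 - 3*373/118 = -4726699871/18443382783 - 1*1119/118 = -4726699871/18443382783 - 1119/118 = -21195895918955/2176319168394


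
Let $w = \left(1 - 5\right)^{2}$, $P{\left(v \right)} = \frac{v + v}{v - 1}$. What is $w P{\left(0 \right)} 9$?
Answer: $0$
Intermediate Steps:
$P{\left(v \right)} = \frac{2 v}{-1 + v}$
$w = 16$ ($w = \left(-4\right)^{2} = 16$)
$w P{\left(0 \right)} 9 = 16 \cdot 2 \cdot 0 \frac{1}{-1 + 0} \cdot 9 = 16 \cdot 2 \cdot 0 \frac{1}{-1} \cdot 9 = 16 \cdot 2 \cdot 0 \left(-1\right) 9 = 16 \cdot 0 \cdot 9 = 16 \cdot 0 = 0$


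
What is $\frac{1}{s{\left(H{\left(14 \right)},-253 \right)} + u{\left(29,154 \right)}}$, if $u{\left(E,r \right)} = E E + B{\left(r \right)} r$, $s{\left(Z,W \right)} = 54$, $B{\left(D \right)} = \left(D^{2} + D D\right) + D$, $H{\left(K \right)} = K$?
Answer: $\frac{1}{7329139} \approx 1.3644 \cdot 10^{-7}$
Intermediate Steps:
$B{\left(D \right)} = D + 2 D^{2}$ ($B{\left(D \right)} = \left(D^{2} + D^{2}\right) + D = 2 D^{2} + D = D + 2 D^{2}$)
$u{\left(E,r \right)} = E^{2} + r^{2} \left(1 + 2 r\right)$ ($u{\left(E,r \right)} = E E + r \left(1 + 2 r\right) r = E^{2} + r^{2} \left(1 + 2 r\right)$)
$\frac{1}{s{\left(H{\left(14 \right)},-253 \right)} + u{\left(29,154 \right)}} = \frac{1}{54 + \left(29^{2} + 154^{2} \left(1 + 2 \cdot 154\right)\right)} = \frac{1}{54 + \left(841 + 23716 \left(1 + 308\right)\right)} = \frac{1}{54 + \left(841 + 23716 \cdot 309\right)} = \frac{1}{54 + \left(841 + 7328244\right)} = \frac{1}{54 + 7329085} = \frac{1}{7329139}$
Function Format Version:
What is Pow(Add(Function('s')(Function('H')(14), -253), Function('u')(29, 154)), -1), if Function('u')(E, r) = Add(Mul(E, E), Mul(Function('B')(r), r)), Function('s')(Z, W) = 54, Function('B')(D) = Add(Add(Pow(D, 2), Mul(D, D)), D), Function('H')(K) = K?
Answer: Rational(1, 7329139) ≈ 1.3644e-7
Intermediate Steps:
Function('B')(D) = Add(D, Mul(2, Pow(D, 2))) (Function('B')(D) = Add(Add(Pow(D, 2), Pow(D, 2)), D) = Add(Mul(2, Pow(D, 2)), D) = Add(D, Mul(2, Pow(D, 2))))
Function('u')(E, r) = Add(Pow(E, 2), Mul(Pow(r, 2), Add(1, Mul(2, r)))) (Function('u')(E, r) = Add(Mul(E, E), Mul(Mul(r, Add(1, Mul(2, r))), r)) = Add(Pow(E, 2), Mul(Pow(r, 2), Add(1, Mul(2, r)))))
Pow(Add(Function('s')(Function('H')(14), -253), Function('u')(29, 154)), -1) = Pow(Add(54, Add(Pow(29, 2), Mul(Pow(154, 2), Add(1, Mul(2, 154))))), -1) = Pow(Add(54, Add(841, Mul(23716, Add(1, 308)))), -1) = Pow(Add(54, Add(841, Mul(23716, 309))), -1) = Pow(Add(54, Add(841, 7328244)), -1) = Pow(Add(54, 7329085), -1) = Pow(7329139, -1) = Rational(1, 7329139)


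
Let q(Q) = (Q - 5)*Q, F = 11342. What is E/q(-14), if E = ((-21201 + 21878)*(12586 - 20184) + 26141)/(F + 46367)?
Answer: -5117705/15350594 ≈ -0.33339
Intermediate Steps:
E = -5117705/57709 (E = ((-21201 + 21878)*(12586 - 20184) + 26141)/(11342 + 46367) = (677*(-7598) + 26141)/57709 = (-5143846 + 26141)*(1/57709) = -5117705*1/57709 = -5117705/57709 ≈ -88.681)
q(Q) = Q*(-5 + Q) (q(Q) = (-5 + Q)*Q = Q*(-5 + Q))
E/q(-14) = -5117705*(-1/(14*(-5 - 14)))/57709 = -5117705/(57709*((-14*(-19)))) = -5117705/57709/266 = -5117705/57709*1/266 = -5117705/15350594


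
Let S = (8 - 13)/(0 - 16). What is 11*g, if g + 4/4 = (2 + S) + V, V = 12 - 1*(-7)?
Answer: 3575/16 ≈ 223.44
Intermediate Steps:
V = 19 (V = 12 + 7 = 19)
S = 5/16 (S = -5/(-16) = -5*(-1/16) = 5/16 ≈ 0.31250)
g = 325/16 (g = -1 + ((2 + 5/16) + 19) = -1 + (37/16 + 19) = -1 + 341/16 = 325/16 ≈ 20.313)
11*g = 11*(325/16) = 3575/16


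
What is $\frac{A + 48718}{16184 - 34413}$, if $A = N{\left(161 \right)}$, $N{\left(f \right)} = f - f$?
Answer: $- \frac{48718}{18229} \approx -2.6726$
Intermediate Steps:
$N{\left(f \right)} = 0$
$A = 0$
$\frac{A + 48718}{16184 - 34413} = \frac{0 + 48718}{16184 - 34413} = \frac{48718}{-18229} = 48718 \left(- \frac{1}{18229}\right) = - \frac{48718}{18229}$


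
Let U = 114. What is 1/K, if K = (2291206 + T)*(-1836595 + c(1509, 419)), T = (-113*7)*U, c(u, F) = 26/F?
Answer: -419/1693767372143928 ≈ -2.4738e-13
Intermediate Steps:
T = -90174 (T = -113*7*114 = -791*114 = -90174)
K = -1693767372143928/419 (K = (2291206 - 90174)*(-1836595 + 26/419) = 2201032*(-1836595 + 26*(1/419)) = 2201032*(-1836595 + 26/419) = 2201032*(-769533279/419) = -1693767372143928/419 ≈ -4.0424e+12)
1/K = 1/(-1693767372143928/419) = -419/1693767372143928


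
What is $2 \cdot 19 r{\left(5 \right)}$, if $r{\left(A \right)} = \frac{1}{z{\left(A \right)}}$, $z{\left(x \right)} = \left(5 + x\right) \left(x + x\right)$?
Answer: $\frac{19}{50} \approx 0.38$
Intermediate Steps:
$z{\left(x \right)} = 2 x \left(5 + x\right)$ ($z{\left(x \right)} = \left(5 + x\right) 2 x = 2 x \left(5 + x\right)$)
$r{\left(A \right)} = \frac{1}{2 A \left(5 + A\right)}$
$2 \cdot 19 r{\left(5 \right)} = 2 \cdot 19 \frac{1}{2 \cdot 5 \left(5 + 5\right)} = 38 \cdot \frac{1}{2} \cdot \frac{1}{5} \cdot \frac{1}{10} = 38 \cdot \frac{1}{100} = \frac{19}{50}$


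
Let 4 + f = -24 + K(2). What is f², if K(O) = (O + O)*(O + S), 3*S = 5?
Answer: 1600/9 ≈ 177.78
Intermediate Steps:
S = 5/3 (S = (⅓)*5 = 5/3 ≈ 1.6667)
K(O) = 2*O*(5/3 + O) (K(O) = (O + O)*(O + 5/3) = (2*O)*(5/3 + O) = 2*O*(5/3 + O))
f = -40/3 (f = -4 + (-24 + (⅔)*2*(5 + 3*2)) = -4 + (-24 + (⅔)*2*(5 + 6)) = -4 + (-24 + (⅔)*2*11) = -4 + (-24 + 44/3) = -4 - 28/3 = -40/3 ≈ -13.333)
f² = (-40/3)² = 1600/9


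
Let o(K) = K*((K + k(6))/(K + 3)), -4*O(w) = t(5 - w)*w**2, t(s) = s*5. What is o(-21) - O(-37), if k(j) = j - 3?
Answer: 143703/2 ≈ 71852.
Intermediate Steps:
t(s) = 5*s
k(j) = -3 + j
O(w) = -w**2*(25 - 5*w)/4 (O(w) = -5*(5 - w)*w**2/4 = -(25 - 5*w)*w**2/4 = -w**2*(25 - 5*w)/4)
o(K) = K (o(K) = K*((K + (-3 + 6))/(K + 3)) = K*((K + 3)/(3 + K)) = K*((3 + K)/(3 + K)) = K*1 = K)
o(-21) - O(-37) = -21 - 5*(-37)**2*(-5 - 37)/4 = -21 - 5*1369*(-42)/4 = -21 - 1*(-143745/2) = -21 + 143745/2 = 143703/2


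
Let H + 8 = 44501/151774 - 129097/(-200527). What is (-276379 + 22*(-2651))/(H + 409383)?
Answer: -10186552940145498/12459268584838855 ≈ -0.81759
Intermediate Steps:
H = -214961059079/30434784898 (H = -8 + (44501/151774 - 129097/(-200527)) = -8 + (44501*(1/151774) - 129097*(-1/200527)) = -8 + (44501/151774 + 129097/200527) = -8 + 28517220105/30434784898 = -214961059079/30434784898 ≈ -7.0630)
(-276379 + 22*(-2651))/(H + 409383) = (-276379 + 22*(-2651))/(-214961059079/30434784898 + 409383) = (-276379 - 58322)/(12459268584838855/30434784898) = -334701*30434784898/12459268584838855 = -10186552940145498/12459268584838855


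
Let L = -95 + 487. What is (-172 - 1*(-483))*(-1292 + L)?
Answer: -279900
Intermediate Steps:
L = 392
(-172 - 1*(-483))*(-1292 + L) = (-172 - 1*(-483))*(-1292 + 392) = (-172 + 483)*(-900) = 311*(-900) = -279900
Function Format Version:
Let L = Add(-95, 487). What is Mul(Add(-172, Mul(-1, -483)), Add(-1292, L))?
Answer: -279900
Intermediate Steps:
L = 392
Mul(Add(-172, Mul(-1, -483)), Add(-1292, L)) = Mul(Add(-172, Mul(-1, -483)), Add(-1292, 392)) = Mul(Add(-172, 483), -900) = Mul(311, -900) = -279900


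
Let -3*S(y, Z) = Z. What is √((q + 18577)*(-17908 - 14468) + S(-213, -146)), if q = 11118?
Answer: I*√8652647442/3 ≈ 31007.0*I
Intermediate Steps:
S(y, Z) = -Z/3
√((q + 18577)*(-17908 - 14468) + S(-213, -146)) = √((11118 + 18577)*(-17908 - 14468) - ⅓*(-146)) = √(29695*(-32376) + 146/3) = √(-961405320 + 146/3) = √(-2884215814/3) = I*√8652647442/3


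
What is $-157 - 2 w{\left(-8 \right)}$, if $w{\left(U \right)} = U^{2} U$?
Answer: $867$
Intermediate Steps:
$w{\left(U \right)} = U^{3}$
$-157 - 2 w{\left(-8 \right)} = -157 - 2 \left(-8\right)^{3} = -157 - -1024 = -157 + 1024 = 867$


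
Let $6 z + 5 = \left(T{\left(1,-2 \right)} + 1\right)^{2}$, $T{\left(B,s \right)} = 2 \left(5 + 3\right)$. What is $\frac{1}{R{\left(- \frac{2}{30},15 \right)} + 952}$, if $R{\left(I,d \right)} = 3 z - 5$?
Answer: $\frac{1}{1089} \approx 0.00091827$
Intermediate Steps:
$T{\left(B,s \right)} = 16$ ($T{\left(B,s \right)} = 2 \cdot 8 = 16$)
$z = \frac{142}{3}$ ($z = - \frac{5}{6} + \frac{\left(16 + 1\right)^{2}}{6} = - \frac{5}{6} + \frac{17^{2}}{6} = - \frac{5}{6} + \frac{1}{6} \cdot 289 = - \frac{5}{6} + \frac{289}{6} = \frac{142}{3} \approx 47.333$)
$R{\left(I,d \right)} = 137$ ($R{\left(I,d \right)} = 3 \cdot \frac{142}{3} - 5 = 142 - 5 = 137$)
$\frac{1}{R{\left(- \frac{2}{30},15 \right)} + 952} = \frac{1}{137 + 952} = \frac{1}{1089}$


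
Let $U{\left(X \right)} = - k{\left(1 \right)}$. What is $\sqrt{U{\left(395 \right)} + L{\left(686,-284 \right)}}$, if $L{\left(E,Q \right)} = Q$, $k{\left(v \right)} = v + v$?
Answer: $i \sqrt{286} \approx 16.912 i$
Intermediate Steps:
$k{\left(v \right)} = 2 v$
$U{\left(X \right)} = -2$ ($U{\left(X \right)} = - 2 \cdot 1 = \left(-1\right) 2 = -2$)
$\sqrt{U{\left(395 \right)} + L{\left(686,-284 \right)}} = \sqrt{-2 - 284} = \sqrt{-286} = i \sqrt{286}$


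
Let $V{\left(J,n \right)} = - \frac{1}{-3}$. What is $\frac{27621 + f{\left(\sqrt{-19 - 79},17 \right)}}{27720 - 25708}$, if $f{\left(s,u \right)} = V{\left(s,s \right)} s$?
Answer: $\frac{27621}{2012} + \frac{7 i \sqrt{2}}{6036} \approx 13.728 + 0.0016401 i$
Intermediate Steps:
$V{\left(J,n \right)} = \frac{1}{3}$ ($V{\left(J,n \right)} = \left(-1\right) \left(- \frac{1}{3}\right) = \frac{1}{3}$)
$f{\left(s,u \right)} = \frac{s}{3}$
$\frac{27621 + f{\left(\sqrt{-19 - 79},17 \right)}}{27720 - 25708} = \frac{27621 + \frac{\sqrt{-19 - 79}}{3}}{27720 - 25708} = \frac{27621 + \frac{\sqrt{-98}}{3}}{2012} = \left(27621 + \frac{7 i \sqrt{2}}{3}\right) \frac{1}{2012} = \frac{27621}{2012} + \frac{7 i \sqrt{2}}{6036}$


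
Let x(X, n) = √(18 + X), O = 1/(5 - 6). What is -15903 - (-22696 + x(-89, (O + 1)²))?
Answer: 6793 - I*√71 ≈ 6793.0 - 8.4261*I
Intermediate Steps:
O = -1 (O = 1/(-1) = -1)
-15903 - (-22696 + x(-89, (O + 1)²)) = -15903 - (-22696 + √(18 - 89)) = -15903 - (-22696 + √(-71)) = -15903 - (-22696 + I*√71) = -15903 + (22696 - I*√71) = 6793 - I*√71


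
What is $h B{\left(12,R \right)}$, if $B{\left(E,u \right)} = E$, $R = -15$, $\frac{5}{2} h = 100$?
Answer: $480$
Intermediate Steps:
$h = 40$ ($h = \frac{2}{5} \cdot 100 = 40$)
$h B{\left(12,R \right)} = 40 \cdot 12 = 480$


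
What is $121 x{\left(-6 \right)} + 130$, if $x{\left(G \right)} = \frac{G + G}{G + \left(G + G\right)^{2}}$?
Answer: $\frac{2748}{23} \approx 119.48$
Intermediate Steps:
$x{\left(G \right)} = \frac{2 G}{G + 4 G^{2}}$ ($x{\left(G \right)} = \frac{2 G}{G + \left(2 G\right)^{2}} = \frac{2 G}{G + 4 G^{2}}$)
$121 x{\left(-6 \right)} + 130 = 121 \frac{2}{1 + 4 \left(-6\right)} + 130 = 121 \frac{2}{1 - 24} + 130 = 121 \frac{2}{-23} + 130 = 121 \cdot 2 \left(- \frac{1}{23}\right) + 130 = 121 \left(- \frac{2}{23}\right) + 130 = - \frac{242}{23} + 130 = \frac{2748}{23}$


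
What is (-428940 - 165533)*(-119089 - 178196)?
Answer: 176727905805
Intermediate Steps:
(-428940 - 165533)*(-119089 - 178196) = -594473*(-297285) = 176727905805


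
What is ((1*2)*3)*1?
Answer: 6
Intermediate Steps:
((1*2)*3)*1 = (2*3)*1 = 6*1 = 6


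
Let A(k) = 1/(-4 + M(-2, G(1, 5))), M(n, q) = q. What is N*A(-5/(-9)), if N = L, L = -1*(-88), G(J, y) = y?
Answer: 88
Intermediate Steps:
L = 88
N = 88
A(k) = 1 (A(k) = 1/(-4 + 5) = 1/1 = 1)
N*A(-5/(-9)) = 88*1 = 88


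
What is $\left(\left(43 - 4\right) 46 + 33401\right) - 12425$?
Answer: $22770$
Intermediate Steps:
$\left(\left(43 - 4\right) 46 + 33401\right) - 12425 = \left(39 \cdot 46 + 33401\right) - 12425 = \left(1794 + 33401\right) - 12425 = 35195 - 12425 = 22770$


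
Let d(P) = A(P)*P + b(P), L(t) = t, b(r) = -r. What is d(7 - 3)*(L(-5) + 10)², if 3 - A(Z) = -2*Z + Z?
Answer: 600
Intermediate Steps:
A(Z) = 3 + Z (A(Z) = 3 - (-2*Z + Z) = 3 - (-1)*Z = 3 + Z)
d(P) = -P + P*(3 + P) (d(P) = (3 + P)*P - P = P*(3 + P) - P = -P + P*(3 + P))
d(7 - 3)*(L(-5) + 10)² = ((7 - 3)*(2 + (7 - 3)))*(-5 + 10)² = (4*(2 + 4))*5² = (4*6)*25 = 24*25 = 600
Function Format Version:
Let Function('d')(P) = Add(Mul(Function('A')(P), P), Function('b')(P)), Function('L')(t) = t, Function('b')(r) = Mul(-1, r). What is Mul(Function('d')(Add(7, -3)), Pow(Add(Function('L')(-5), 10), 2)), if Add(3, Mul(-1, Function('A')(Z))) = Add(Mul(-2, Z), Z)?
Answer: 600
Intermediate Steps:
Function('A')(Z) = Add(3, Z) (Function('A')(Z) = Add(3, Mul(-1, Add(Mul(-2, Z), Z))) = Add(3, Mul(-1, Mul(-1, Z))) = Add(3, Z))
Function('d')(P) = Add(Mul(-1, P), Mul(P, Add(3, P))) (Function('d')(P) = Add(Mul(Add(3, P), P), Mul(-1, P)) = Add(Mul(P, Add(3, P)), Mul(-1, P)) = Add(Mul(-1, P), Mul(P, Add(3, P))))
Mul(Function('d')(Add(7, -3)), Pow(Add(Function('L')(-5), 10), 2)) = Mul(Mul(Add(7, -3), Add(2, Add(7, -3))), Pow(Add(-5, 10), 2)) = Mul(Mul(4, Add(2, 4)), Pow(5, 2)) = Mul(Mul(4, 6), 25) = Mul(24, 25) = 600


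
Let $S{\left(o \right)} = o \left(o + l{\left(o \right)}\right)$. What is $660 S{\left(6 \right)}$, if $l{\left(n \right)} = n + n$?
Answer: $71280$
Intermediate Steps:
$l{\left(n \right)} = 2 n$
$S{\left(o \right)} = 3 o^{2}$ ($S{\left(o \right)} = o \left(o + 2 o\right) = o 3 o = 3 o^{2}$)
$660 S{\left(6 \right)} = 660 \cdot 3 \cdot 6^{2} = 660 \cdot 3 \cdot 36 = 660 \cdot 108 = 71280$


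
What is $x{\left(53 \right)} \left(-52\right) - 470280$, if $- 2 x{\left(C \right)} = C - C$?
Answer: $-470280$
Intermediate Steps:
$x{\left(C \right)} = 0$ ($x{\left(C \right)} = - \frac{C - C}{2} = \left(- \frac{1}{2}\right) 0 = 0$)
$x{\left(53 \right)} \left(-52\right) - 470280 = 0 \left(-52\right) - 470280 = 0 - 470280 = -470280$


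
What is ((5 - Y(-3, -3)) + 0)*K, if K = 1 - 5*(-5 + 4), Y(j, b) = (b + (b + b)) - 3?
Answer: 102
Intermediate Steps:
Y(j, b) = -3 + 3*b (Y(j, b) = (b + 2*b) - 3 = 3*b - 3 = -3 + 3*b)
K = 6 (K = 1 - 5*(-1) = 1 - 1*(-5) = 1 + 5 = 6)
((5 - Y(-3, -3)) + 0)*K = ((5 - (-3 + 3*(-3))) + 0)*6 = ((5 - (-3 - 9)) + 0)*6 = ((5 - 1*(-12)) + 0)*6 = ((5 + 12) + 0)*6 = (17 + 0)*6 = 17*6 = 102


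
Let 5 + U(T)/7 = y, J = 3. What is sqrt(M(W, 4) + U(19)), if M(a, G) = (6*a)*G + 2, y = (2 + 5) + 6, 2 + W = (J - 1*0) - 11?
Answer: I*sqrt(182) ≈ 13.491*I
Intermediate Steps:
W = -10 (W = -2 + ((3 - 1*0) - 11) = -2 + ((3 + 0) - 11) = -2 + (3 - 11) = -2 - 8 = -10)
y = 13 (y = 7 + 6 = 13)
M(a, G) = 2 + 6*G*a (M(a, G) = 6*G*a + 2 = 2 + 6*G*a)
U(T) = 56 (U(T) = -35 + 7*13 = -35 + 91 = 56)
sqrt(M(W, 4) + U(19)) = sqrt((2 + 6*4*(-10)) + 56) = sqrt((2 - 240) + 56) = sqrt(-238 + 56) = sqrt(-182) = I*sqrt(182)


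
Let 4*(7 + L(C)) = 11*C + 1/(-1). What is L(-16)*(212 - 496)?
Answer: 14555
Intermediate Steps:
L(C) = -29/4 + 11*C/4 (L(C) = -7 + (11*C + 1/(-1))/4 = -7 + (11*C - 1)/4 = -7 + (-1 + 11*C)/4 = -7 + (-¼ + 11*C/4) = -29/4 + 11*C/4)
L(-16)*(212 - 496) = (-29/4 + (11/4)*(-16))*(212 - 496) = (-29/4 - 44)*(-284) = -205/4*(-284) = 14555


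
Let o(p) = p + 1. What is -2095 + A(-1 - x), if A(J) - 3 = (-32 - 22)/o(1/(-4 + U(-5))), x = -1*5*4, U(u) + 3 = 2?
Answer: -4319/2 ≈ -2159.5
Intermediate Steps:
U(u) = -1 (U(u) = -3 + 2 = -1)
x = -20 (x = -5*4 = -20)
o(p) = 1 + p
A(J) = -129/2 (A(J) = 3 + (-32 - 22)/(1 + 1/(-4 - 1)) = 3 - 54/(1 + 1/(-5)) = 3 - 54/(1 - 1/5) = 3 - 54/4/5 = 3 - 54*5/4 = 3 - 135/2 = -129/2)
-2095 + A(-1 - x) = -2095 - 129/2 = -4319/2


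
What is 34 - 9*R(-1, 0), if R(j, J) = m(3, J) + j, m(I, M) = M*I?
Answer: 43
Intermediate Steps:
m(I, M) = I*M
R(j, J) = j + 3*J (R(j, J) = 3*J + j = j + 3*J)
34 - 9*R(-1, 0) = 34 - 9*(-1 + 3*0) = 34 - 9*(-1 + 0) = 34 - 9*(-1) = 34 + 9 = 43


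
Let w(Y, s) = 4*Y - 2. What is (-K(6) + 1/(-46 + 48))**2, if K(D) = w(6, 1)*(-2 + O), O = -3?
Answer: 48841/4 ≈ 12210.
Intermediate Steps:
w(Y, s) = -2 + 4*Y
K(D) = -110 (K(D) = (-2 + 4*6)*(-2 - 3) = (-2 + 24)*(-5) = 22*(-5) = -110)
(-K(6) + 1/(-46 + 48))**2 = (-1*(-110) + 1/(-46 + 48))**2 = (110 + 1/2)**2 = (221/2)**2 = 48841/4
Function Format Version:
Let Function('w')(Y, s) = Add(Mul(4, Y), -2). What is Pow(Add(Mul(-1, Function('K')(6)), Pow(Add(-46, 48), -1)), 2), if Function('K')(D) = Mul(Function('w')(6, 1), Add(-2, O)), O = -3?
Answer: Rational(48841, 4) ≈ 12210.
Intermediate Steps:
Function('w')(Y, s) = Add(-2, Mul(4, Y))
Function('K')(D) = -110 (Function('K')(D) = Mul(Add(-2, Mul(4, 6)), Add(-2, -3)) = Mul(Add(-2, 24), -5) = Mul(22, -5) = -110)
Pow(Add(Mul(-1, Function('K')(6)), Pow(Add(-46, 48), -1)), 2) = Pow(Add(Mul(-1, -110), Pow(Add(-46, 48), -1)), 2) = Pow(Add(110, Pow(2, -1)), 2) = Pow(Add(110, Rational(1, 2)), 2) = Pow(Rational(221, 2), 2) = Rational(48841, 4)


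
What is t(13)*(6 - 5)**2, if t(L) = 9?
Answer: 9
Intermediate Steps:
t(13)*(6 - 5)**2 = 9*(6 - 5)**2 = 9*1**2 = 9*1 = 9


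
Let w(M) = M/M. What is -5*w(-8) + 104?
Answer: 99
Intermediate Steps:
w(M) = 1
-5*w(-8) + 104 = -5*1 + 104 = -5 + 104 = 99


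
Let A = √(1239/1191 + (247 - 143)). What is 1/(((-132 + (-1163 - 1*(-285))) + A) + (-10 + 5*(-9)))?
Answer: -422805/450245624 - √16555297/450245624 ≈ -0.00094809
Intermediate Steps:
A = √16555297/397 (A = √(1239*(1/1191) + 104) = √(413/397 + 104) = √(41701/397) = √16555297/397 ≈ 10.249)
1/(((-132 + (-1163 - 1*(-285))) + A) + (-10 + 5*(-9))) = 1/(((-132 + (-1163 - 1*(-285))) + √16555297/397) + (-10 + 5*(-9))) = 1/(((-132 + (-1163 + 285)) + √16555297/397) + (-10 - 45)) = 1/(((-132 - 878) + √16555297/397) - 55) = 1/((-1010 + √16555297/397) - 55) = 1/(-1065 + √16555297/397)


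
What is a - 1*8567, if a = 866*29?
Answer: 16547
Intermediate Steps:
a = 25114
a - 1*8567 = 25114 - 1*8567 = 25114 - 8567 = 16547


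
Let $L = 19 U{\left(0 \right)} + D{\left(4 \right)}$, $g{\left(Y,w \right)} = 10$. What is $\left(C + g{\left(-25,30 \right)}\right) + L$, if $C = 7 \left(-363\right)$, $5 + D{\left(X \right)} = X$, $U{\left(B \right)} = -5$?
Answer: $-2627$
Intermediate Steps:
$D{\left(X \right)} = -5 + X$
$C = -2541$
$L = -96$ ($L = 19 \left(-5\right) + \left(-5 + 4\right) = -95 - 1 = -96$)
$\left(C + g{\left(-25,30 \right)}\right) + L = \left(-2541 + 10\right) - 96 = -2531 - 96 = -2627$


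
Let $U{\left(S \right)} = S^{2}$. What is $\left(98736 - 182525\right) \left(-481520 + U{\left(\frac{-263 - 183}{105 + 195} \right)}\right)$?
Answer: $\frac{907782617056819}{22500} \approx 4.0346 \cdot 10^{10}$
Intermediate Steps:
$\left(98736 - 182525\right) \left(-481520 + U{\left(\frac{-263 - 183}{105 + 195} \right)}\right) = \left(98736 - 182525\right) \left(-481520 + \left(\frac{-263 - 183}{105 + 195}\right)^{2}\right) = - 83789 \left(-481520 + \left(- \frac{446}{300}\right)^{2}\right) = - 83789 \left(-481520 + \left(\left(-446\right) \frac{1}{300}\right)^{2}\right) = - 83789 \left(-481520 + \left(- \frac{223}{150}\right)^{2}\right) = - 83789 \left(-481520 + \frac{49729}{22500}\right) = \left(-83789\right) \left(- \frac{10834150271}{22500}\right) = \frac{907782617056819}{22500}$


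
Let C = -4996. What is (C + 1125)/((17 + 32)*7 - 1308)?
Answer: 3871/965 ≈ 4.0114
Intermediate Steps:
(C + 1125)/((17 + 32)*7 - 1308) = (-4996 + 1125)/((17 + 32)*7 - 1308) = -3871/(49*7 - 1308) = -3871/(343 - 1308) = -3871/(-965) = -3871*(-1/965) = 3871/965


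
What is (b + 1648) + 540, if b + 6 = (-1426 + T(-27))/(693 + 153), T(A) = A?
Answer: 1844519/846 ≈ 2180.3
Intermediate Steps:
b = -6529/846 (b = -6 + (-1426 - 27)/(693 + 153) = -6 - 1453/846 = -6529/846 ≈ -7.7175)
(b + 1648) + 540 = (-6529/846 + 1648) + 540 = 1387679/846 + 540 = 1844519/846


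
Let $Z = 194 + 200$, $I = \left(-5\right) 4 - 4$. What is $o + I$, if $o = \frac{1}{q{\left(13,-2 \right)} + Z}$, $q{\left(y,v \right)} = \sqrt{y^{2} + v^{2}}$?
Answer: $- \frac{3721118}{155063} - \frac{\sqrt{173}}{155063} \approx -23.998$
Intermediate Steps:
$I = -24$ ($I = -20 - 4 = -24$)
$q{\left(y,v \right)} = \sqrt{v^{2} + y^{2}}$
$Z = 394$
$o = \frac{1}{394 + \sqrt{173}}$ ($o = \frac{1}{\sqrt{\left(-2\right)^{2} + 13^{2}} + 394} = \frac{1}{\sqrt{4 + 169} + 394} = \frac{1}{\sqrt{173} + 394} = \frac{1}{394 + \sqrt{173}} \approx 0.0024561$)
$o + I = \left(\frac{394}{155063} - \frac{\sqrt{173}}{155063}\right) - 24 = - \frac{3721118}{155063} - \frac{\sqrt{173}}{155063}$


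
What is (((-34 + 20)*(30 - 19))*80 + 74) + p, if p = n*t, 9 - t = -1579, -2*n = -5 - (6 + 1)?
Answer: -2718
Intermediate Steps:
n = 6 (n = -(-5 - (6 + 1))/2 = -(-5 - 7)/2 = -1/2*(-12) = 6)
t = 1588 (t = 9 - 1*(-1579) = 9 + 1579 = 1588)
p = 9528 (p = 6*1588 = 9528)
(((-34 + 20)*(30 - 19))*80 + 74) + p = (((-34 + 20)*(30 - 19))*80 + 74) + 9528 = (-14*11*80 + 74) + 9528 = (-154*80 + 74) + 9528 = (-12320 + 74) + 9528 = -12246 + 9528 = -2718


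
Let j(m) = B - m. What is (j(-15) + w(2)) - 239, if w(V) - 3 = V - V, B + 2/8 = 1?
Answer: -881/4 ≈ -220.25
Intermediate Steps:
B = ¾ (B = -¼ + 1 = ¾ ≈ 0.75000)
j(m) = ¾ - m
w(V) = 3 (w(V) = 3 + (V - V) = 3 + 0 = 3)
(j(-15) + w(2)) - 239 = ((¾ - 1*(-15)) + 3) - 239 = ((¾ + 15) + 3) - 239 = (63/4 + 3) - 239 = 75/4 - 239 = -881/4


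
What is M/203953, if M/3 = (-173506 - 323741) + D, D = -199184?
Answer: -2089293/203953 ≈ -10.244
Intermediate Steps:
M = -2089293 (M = 3*((-173506 - 323741) - 199184) = 3*(-497247 - 199184) = 3*(-696431) = -2089293)
M/203953 = -2089293/203953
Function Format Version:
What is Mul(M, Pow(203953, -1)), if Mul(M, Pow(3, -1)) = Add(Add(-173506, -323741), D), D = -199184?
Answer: Rational(-2089293, 203953) ≈ -10.244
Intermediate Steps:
M = -2089293 (M = Mul(3, Add(Add(-173506, -323741), -199184)) = Mul(3, Add(-497247, -199184)) = Mul(3, -696431) = -2089293)
Mul(M, Pow(203953, -1)) = Mul(-2089293, Pow(203953, -1)) = Mul(-2089293, Rational(1, 203953)) = Rational(-2089293, 203953)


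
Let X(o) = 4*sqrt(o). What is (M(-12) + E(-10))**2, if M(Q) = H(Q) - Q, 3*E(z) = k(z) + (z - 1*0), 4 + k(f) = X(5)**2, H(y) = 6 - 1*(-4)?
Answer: 1936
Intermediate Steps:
H(y) = 10 (H(y) = 6 + 4 = 10)
k(f) = 76 (k(f) = -4 + (4*sqrt(5))**2 = -4 + 80 = 76)
E(z) = 76/3 + z/3 (E(z) = (76 + (z - 1*0))/3 = (76 + (z + 0))/3 = (76 + z)/3 = 76/3 + z/3)
M(Q) = 10 - Q
(M(-12) + E(-10))**2 = ((10 - 1*(-12)) + (76/3 + (1/3)*(-10)))**2 = ((10 + 12) + (76/3 - 10/3))**2 = (22 + 22)**2 = 44**2 = 1936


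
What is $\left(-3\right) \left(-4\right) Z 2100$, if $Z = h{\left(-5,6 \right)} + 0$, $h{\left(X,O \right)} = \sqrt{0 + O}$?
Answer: $25200 \sqrt{6} \approx 61727.0$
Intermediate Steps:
$h{\left(X,O \right)} = \sqrt{O}$
$Z = \sqrt{6}$ ($Z = \sqrt{6} + 0 = \sqrt{6} \approx 2.4495$)
$\left(-3\right) \left(-4\right) Z 2100 = \left(-3\right) \left(-4\right) \sqrt{6} \cdot 2100 = 12 \sqrt{6} \cdot 2100 = 25200 \sqrt{6}$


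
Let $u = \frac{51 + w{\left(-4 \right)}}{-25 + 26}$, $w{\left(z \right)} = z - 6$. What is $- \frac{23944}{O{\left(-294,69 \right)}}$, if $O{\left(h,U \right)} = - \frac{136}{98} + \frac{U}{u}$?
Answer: $- \frac{48103496}{593} \approx -81119.0$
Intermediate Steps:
$w{\left(z \right)} = -6 + z$
$u = 41$ ($u = \frac{51 - 10}{-25 + 26} = \frac{51 - 10}{1} = 41 \cdot 1 = 41$)
$O{\left(h,U \right)} = - \frac{68}{49} + \frac{U}{41}$ ($O{\left(h,U \right)} = - \frac{136}{98} + \frac{U}{41} = \left(-136\right) \frac{1}{98} + U \frac{1}{41} = - \frac{68}{49} + \frac{U}{41}$)
$- \frac{23944}{O{\left(-294,69 \right)}} = - \frac{23944}{- \frac{68}{49} + \frac{1}{41} \cdot 69} = - \frac{23944}{- \frac{68}{49} + \frac{69}{41}} = - \frac{23944}{\frac{593}{2009}} = \left(-23944\right) \frac{2009}{593} = - \frac{48103496}{593}$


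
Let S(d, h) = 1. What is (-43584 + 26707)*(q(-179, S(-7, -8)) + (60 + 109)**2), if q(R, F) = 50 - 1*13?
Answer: -482648446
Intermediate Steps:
q(R, F) = 37 (q(R, F) = 50 - 13 = 37)
(-43584 + 26707)*(q(-179, S(-7, -8)) + (60 + 109)**2) = (-43584 + 26707)*(37 + (60 + 109)**2) = -16877*(37 + 169**2) = -16877*(37 + 28561) = -16877*28598 = -482648446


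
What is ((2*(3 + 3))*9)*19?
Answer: 2052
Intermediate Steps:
((2*(3 + 3))*9)*19 = ((2*6)*9)*19 = (12*9)*19 = 108*19 = 2052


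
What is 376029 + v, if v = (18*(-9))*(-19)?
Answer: 379107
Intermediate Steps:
v = 3078 (v = -162*(-19) = 3078)
376029 + v = 376029 + 3078 = 379107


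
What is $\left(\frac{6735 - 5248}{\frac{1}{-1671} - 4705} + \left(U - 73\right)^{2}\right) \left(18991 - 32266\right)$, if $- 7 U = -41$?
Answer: $- \frac{23053450176740925}{385240744} \approx -5.9842 \cdot 10^{7}$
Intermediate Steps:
$U = \frac{41}{7}$ ($U = \left(- \frac{1}{7}\right) \left(-41\right) = \frac{41}{7} \approx 5.8571$)
$\left(\frac{6735 - 5248}{\frac{1}{-1671} - 4705} + \left(U - 73\right)^{2}\right) \left(18991 - 32266\right) = \left(\frac{6735 - 5248}{\frac{1}{-1671} - 4705} + \left(\frac{41}{7} - 73\right)^{2}\right) \left(18991 - 32266\right) = \left(\frac{1487}{- \frac{1}{1671} - 4705} + \left(- \frac{470}{7}\right)^{2}\right) \left(-13275\right) = \left(\frac{1487}{- \frac{7862056}{1671}} + \frac{220900}{49}\right) \left(-13275\right) = \left(1487 \left(- \frac{1671}{7862056}\right) + \frac{220900}{49}\right) \left(-13275\right) = \left(- \frac{2484777}{7862056} + \frac{220900}{49}\right) \left(-13275\right) = \frac{1736606416327}{385240744} \left(-13275\right) = - \frac{23053450176740925}{385240744}$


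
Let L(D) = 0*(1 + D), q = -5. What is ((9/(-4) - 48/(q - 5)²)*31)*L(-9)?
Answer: 0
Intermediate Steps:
L(D) = 0
((9/(-4) - 48/(q - 5)²)*31)*L(-9) = ((9/(-4) - 48/(-5 - 5)²)*31)*0 = ((9*(-¼) - 48/((-10)²))*31)*0 = ((-9/4 - 48/100)*31)*0 = ((-9/4 - 48*1/100)*31)*0 = ((-9/4 - 12/25)*31)*0 = -273/100*31*0 = -8463/100*0 = 0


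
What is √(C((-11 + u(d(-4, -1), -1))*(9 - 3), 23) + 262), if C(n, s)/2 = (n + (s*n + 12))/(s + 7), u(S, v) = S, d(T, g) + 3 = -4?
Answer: 3*√10 ≈ 9.4868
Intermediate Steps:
d(T, g) = -7 (d(T, g) = -3 - 4 = -7)
C(n, s) = 2*(12 + n + n*s)/(7 + s) (C(n, s) = 2*((n + (s*n + 12))/(s + 7)) = 2*((n + (n*s + 12))/(7 + s)) = 2*((n + (12 + n*s))/(7 + s)) = 2*((12 + n + n*s)/(7 + s)) = 2*(12 + n + n*s)/(7 + s))
√(C((-11 + u(d(-4, -1), -1))*(9 - 3), 23) + 262) = √(2*(12 + (-11 - 7)*(9 - 3) + ((-11 - 7)*(9 - 3))*23)/(7 + 23) + 262) = √(2*(12 - 18*6 - 18*6*23)/30 + 262) = √(2*(1/30)*(12 - 108 - 108*23) + 262) = √(2*(1/30)*(12 - 108 - 2484) + 262) = √(2*(1/30)*(-2580) + 262) = √(-172 + 262) = √90 = 3*√10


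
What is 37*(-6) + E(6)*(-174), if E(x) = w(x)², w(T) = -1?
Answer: -396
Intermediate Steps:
E(x) = 1 (E(x) = (-1)² = 1)
37*(-6) + E(6)*(-174) = 37*(-6) + 1*(-174) = -222 - 174 = -396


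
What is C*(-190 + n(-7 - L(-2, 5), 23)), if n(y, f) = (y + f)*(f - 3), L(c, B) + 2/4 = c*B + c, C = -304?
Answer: -115520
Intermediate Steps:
L(c, B) = -½ + c + B*c (L(c, B) = -½ + (c*B + c) = -½ + (B*c + c) = -½ + (c + B*c) = -½ + c + B*c)
n(y, f) = (-3 + f)*(f + y) (n(y, f) = (f + y)*(-3 + f) = (-3 + f)*(f + y))
C*(-190 + n(-7 - L(-2, 5), 23)) = -304*(-190 + (23² - 3*23 - 3*(-7 - (-½ - 2 + 5*(-2))) + 23*(-7 - (-½ - 2 + 5*(-2))))) = -304*(-190 + (529 - 69 - 3*(-7 - (-½ - 2 - 10)) + 23*(-7 - (-½ - 2 - 10)))) = -304*(-190 + (529 - 69 - 3*(-7 - 1*(-25/2)) + 23*(-7 - 1*(-25/2)))) = -304*(-190 + (529 - 69 - 3*(-7 + 25/2) + 23*(-7 + 25/2))) = -304*(-190 + (529 - 69 - 3*11/2 + 23*(11/2))) = -304*(-190 + (529 - 69 - 33/2 + 253/2)) = -304*(-190 + 570) = -304*380 = -115520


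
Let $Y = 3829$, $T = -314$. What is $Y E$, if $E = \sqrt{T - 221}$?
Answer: $3829 i \sqrt{535} \approx 88565.0 i$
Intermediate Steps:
$E = i \sqrt{535}$ ($E = \sqrt{-314 - 221} = \sqrt{-535} = i \sqrt{535} \approx 23.13 i$)
$Y E = 3829 i \sqrt{535}$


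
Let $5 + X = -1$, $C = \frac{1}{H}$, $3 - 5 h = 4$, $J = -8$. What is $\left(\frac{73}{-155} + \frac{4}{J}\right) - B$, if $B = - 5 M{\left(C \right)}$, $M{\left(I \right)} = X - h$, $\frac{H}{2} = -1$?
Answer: $- \frac{9291}{310} \approx -29.971$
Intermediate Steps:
$H = -2$ ($H = 2 \left(-1\right) = -2$)
$h = - \frac{1}{5}$ ($h = \frac{3}{5} - \frac{4}{5} = - \frac{1}{5} \approx -0.2$)
$C = - \frac{1}{2}$ ($C = \frac{1}{-2} = - \frac{1}{2} \approx -0.5$)
$X = -6$ ($X = -5 - 1 = -6$)
$M{\left(I \right)} = - \frac{29}{5}$ ($M{\left(I \right)} = -6 - - \frac{1}{5} = -6 + \frac{1}{5} = - \frac{29}{5}$)
$B = 29$ ($B = \left(-5\right) \left(- \frac{29}{5}\right) = 29$)
$\left(\frac{73}{-155} + \frac{4}{J}\right) - B = \left(\frac{73}{-155} + \frac{4}{-8}\right) - 29 = \left(73 \left(- \frac{1}{155}\right) + 4 \left(- \frac{1}{8}\right)\right) - 29 = \left(- \frac{73}{155} - \frac{1}{2}\right) - 29 = - \frac{301}{310} - 29 = - \frac{9291}{310}$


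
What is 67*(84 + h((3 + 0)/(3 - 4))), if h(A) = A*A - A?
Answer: 6432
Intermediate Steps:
h(A) = A² - A
67*(84 + h((3 + 0)/(3 - 4))) = 67*(84 + ((3 + 0)/(3 - 4))*(-1 + (3 + 0)/(3 - 4))) = 67*(84 + (3/(-1))*(-1 + 3/(-1))) = 67*(84 + (3*(-1))*(-1 + 3*(-1))) = 67*(84 - 3*(-1 - 3)) = 67*(84 - 3*(-4)) = 67*(84 + 12) = 67*96 = 6432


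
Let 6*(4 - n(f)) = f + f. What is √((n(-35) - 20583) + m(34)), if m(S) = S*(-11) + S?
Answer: I*√188166/3 ≈ 144.59*I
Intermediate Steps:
m(S) = -10*S (m(S) = -11*S + S = -10*S)
n(f) = 4 - f/3 (n(f) = 4 - (f + f)/6 = 4 - f/3)
√((n(-35) - 20583) + m(34)) = √(((4 - ⅓*(-35)) - 20583) - 10*34) = √(((4 + 35/3) - 20583) - 340) = √((47/3 - 20583) - 340) = √(-61702/3 - 340) = √(-62722/3) = I*√188166/3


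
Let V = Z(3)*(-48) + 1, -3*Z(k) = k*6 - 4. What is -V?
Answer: -225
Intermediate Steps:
Z(k) = 4/3 - 2*k (Z(k) = -(k*6 - 4)/3 = -(6*k - 4)/3 = -(-4 + 6*k)/3 = 4/3 - 2*k)
V = 225 (V = (4/3 - 2*3)*(-48) + 1 = (4/3 - 6)*(-48) + 1 = -14/3*(-48) + 1 = 224 + 1 = 225)
-V = -1*225 = -225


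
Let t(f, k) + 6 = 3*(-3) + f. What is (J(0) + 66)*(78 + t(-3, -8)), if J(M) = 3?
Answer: 4140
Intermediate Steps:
t(f, k) = -15 + f (t(f, k) = -6 + (3*(-3) + f) = -6 + (-9 + f) = -15 + f)
(J(0) + 66)*(78 + t(-3, -8)) = (3 + 66)*(78 + (-15 - 3)) = 69*(78 - 18) = 69*60 = 4140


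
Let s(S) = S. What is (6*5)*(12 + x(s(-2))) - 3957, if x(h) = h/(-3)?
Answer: -3577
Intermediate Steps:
x(h) = -h/3 (x(h) = h*(-1/3) = -h/3)
(6*5)*(12 + x(s(-2))) - 3957 = (6*5)*(12 - 1/3*(-2)) - 3957 = 30*(12 + 2/3) - 3957 = 30*(38/3) - 3957 = 380 - 3957 = -3577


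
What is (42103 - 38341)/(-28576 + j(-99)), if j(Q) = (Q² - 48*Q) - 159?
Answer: -1881/7091 ≈ -0.26527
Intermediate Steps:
j(Q) = -159 + Q² - 48*Q
(42103 - 38341)/(-28576 + j(-99)) = (42103 - 38341)/(-28576 + (-159 + (-99)² - 48*(-99))) = 3762/(-28576 + (-159 + 9801 + 4752)) = 3762/(-28576 + 14394) = 3762/(-14182) = 3762*(-1/14182) = -1881/7091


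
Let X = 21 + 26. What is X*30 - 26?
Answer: 1384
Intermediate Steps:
X = 47
X*30 - 26 = 47*30 - 26 = 1410 - 26 = 1384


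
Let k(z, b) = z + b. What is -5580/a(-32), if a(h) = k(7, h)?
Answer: 1116/5 ≈ 223.20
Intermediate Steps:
k(z, b) = b + z
a(h) = 7 + h (a(h) = h + 7 = 7 + h)
-5580/a(-32) = -5580/(7 - 32) = -5580/(-25) = -5580*(-1/25) = 1116/5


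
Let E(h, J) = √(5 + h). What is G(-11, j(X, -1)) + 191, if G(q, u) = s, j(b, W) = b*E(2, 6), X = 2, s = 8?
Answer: 199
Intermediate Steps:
j(b, W) = b*√7 (j(b, W) = b*√(5 + 2) = b*√7)
G(q, u) = 8
G(-11, j(X, -1)) + 191 = 8 + 191 = 199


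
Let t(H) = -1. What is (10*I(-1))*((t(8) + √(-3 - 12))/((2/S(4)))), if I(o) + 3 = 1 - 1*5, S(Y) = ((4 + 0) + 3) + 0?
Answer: 245 - 245*I*√15 ≈ 245.0 - 948.88*I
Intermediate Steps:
S(Y) = 7 (S(Y) = (4 + 3) + 0 = 7 + 0 = 7)
I(o) = -7 (I(o) = -3 + (1 - 1*5) = -3 + (1 - 5) = -3 - 4 = -7)
(10*I(-1))*((t(8) + √(-3 - 12))/((2/S(4)))) = (10*(-7))*((-1 + √(-3 - 12))/((2/7))) = -70*(-1 + √(-15))/(2*(⅐)) = -70*(-1 + I*√15)/2/7 = -70*(-1 + I*√15)*7/2 = -70*(-7/2 + 7*I*√15/2) = 245 - 245*I*√15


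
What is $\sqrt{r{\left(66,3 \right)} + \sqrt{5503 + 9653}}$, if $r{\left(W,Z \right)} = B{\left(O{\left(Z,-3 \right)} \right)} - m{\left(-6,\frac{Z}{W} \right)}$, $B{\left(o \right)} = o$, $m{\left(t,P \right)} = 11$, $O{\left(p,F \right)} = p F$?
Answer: $\sqrt{-20 + 6 \sqrt{421}} \approx 10.154$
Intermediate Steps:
$O{\left(p,F \right)} = F p$
$r{\left(W,Z \right)} = -11 - 3 Z$ ($r{\left(W,Z \right)} = - 3 Z - 11 = -11 - 3 Z$)
$\sqrt{r{\left(66,3 \right)} + \sqrt{5503 + 9653}} = \sqrt{\left(-11 - 9\right) + \sqrt{5503 + 9653}} = \sqrt{\left(-11 - 9\right) + \sqrt{15156}} = \sqrt{-20 + 6 \sqrt{421}}$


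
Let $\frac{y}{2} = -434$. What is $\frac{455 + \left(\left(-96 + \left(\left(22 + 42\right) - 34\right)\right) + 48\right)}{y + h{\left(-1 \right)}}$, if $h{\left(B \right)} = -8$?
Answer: $- \frac{437}{876} \approx -0.49886$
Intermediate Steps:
$y = -868$ ($y = 2 \left(-434\right) = -868$)
$\frac{455 + \left(\left(-96 + \left(\left(22 + 42\right) - 34\right)\right) + 48\right)}{y + h{\left(-1 \right)}} = \frac{455 + \left(\left(-96 + \left(\left(22 + 42\right) - 34\right)\right) + 48\right)}{-868 - 8} = \frac{455 + \left(\left(-96 + \left(64 - 34\right)\right) + 48\right)}{-876} = \left(455 + \left(\left(-96 + 30\right) + 48\right)\right) \left(- \frac{1}{876}\right) = \left(455 + \left(-66 + 48\right)\right) \left(- \frac{1}{876}\right) = \left(455 - 18\right) \left(- \frac{1}{876}\right) = 437 \left(- \frac{1}{876}\right) = - \frac{437}{876}$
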